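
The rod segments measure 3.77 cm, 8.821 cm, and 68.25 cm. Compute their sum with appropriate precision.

80.84 cm

3.77 cm + 8.821 cm + 68.25 cm = 80.841 cm.
Addition/subtraction keeps the fewest decimal places: 3.77 → 2 decimal places, 8.821 → 3 decimal places, 68.25 → 2 decimal places; limit is 2.
Rounded to 2 decimal places: 80.84 cm.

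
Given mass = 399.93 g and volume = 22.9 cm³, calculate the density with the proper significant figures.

density = 399.93 g ÷ 22.9 cm³ = 17.4641921397… g/cm³.
399.93 has 5 significant figures; 22.9 has 3.
Division/multiplication keeps the fewest: 3 significant figures.
Rounded: 17.5 g/cm³.

17.5 g/cm³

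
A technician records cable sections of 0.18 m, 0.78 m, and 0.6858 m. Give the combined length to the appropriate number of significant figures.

1.65 m

0.18 m + 0.78 m + 0.6858 m = 1.6458 m.
Addition/subtraction keeps the fewest decimal places: 0.18 → 2 decimal places, 0.78 → 2 decimal places, 0.6858 → 4 decimal places; limit is 2.
Rounded to 2 decimal places: 1.65 m.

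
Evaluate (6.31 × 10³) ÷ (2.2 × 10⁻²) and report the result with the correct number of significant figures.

(6.31 × 10³) ÷ (2.2 × 10⁻²) = 286818.181818…
Multiplication/division keeps the fewest significant figures: 6.31 × 10³ → 3 s.f., 2.2 × 10⁻² → 2 s.f.; limit is 2.
Rounded to 2 significant figures: 2.9 × 10⁵.

2.9 × 10⁵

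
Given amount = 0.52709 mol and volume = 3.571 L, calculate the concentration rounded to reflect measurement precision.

concentration = 0.52709 mol ÷ 3.571 L = 0.147602912349… mol/L.
0.52709 has 5 significant figures; 3.571 has 4.
Division/multiplication keeps the fewest: 4 significant figures.
Rounded: 0.1476 mol/L.

0.1476 mol/L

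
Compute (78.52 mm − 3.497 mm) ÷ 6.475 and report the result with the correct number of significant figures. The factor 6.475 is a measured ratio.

11.59 mm

78.52 mm − 3.497 mm = 75.023 mm; the difference is limited to 2 decimal places (4 s.f.).
Carrying full precision, 75.023 ÷ 6.475 = 11.5865637066… mm; 6.475 has 4 s.f., so the result keeps min(4, 4) = 4 s.f.
Rounded to 4 significant figures: 11.59 mm.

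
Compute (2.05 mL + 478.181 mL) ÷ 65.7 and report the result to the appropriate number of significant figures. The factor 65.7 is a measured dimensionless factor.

7.31 mL

2.05 mL + 478.181 mL = 480.231 mL; the sum is limited to 2 decimal places (5 s.f.).
Carrying full precision, 480.231 ÷ 65.7 = 7.30945205479… mL; 65.7 has 3 s.f., so the result keeps min(5, 3) = 3 s.f.
Rounded to 3 significant figures: 7.31 mL.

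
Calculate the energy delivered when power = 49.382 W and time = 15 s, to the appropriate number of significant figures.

7.4 × 10^2 J

energy delivered = 49.382 W × 15 s = 740.73 J.
49.382 has 5 significant figures; 15 has 2.
Division/multiplication keeps the fewest: 2 significant figures.
Rounded: 7.4 × 10^2 J.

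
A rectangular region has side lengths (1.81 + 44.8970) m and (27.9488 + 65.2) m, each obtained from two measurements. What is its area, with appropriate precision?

4.35 × 10^3 m²

1.81 + 44.8970 = 46.7070, limited to 2 d.p. → 4 s.f.; 27.9488 + 65.2 = 93.1488, limited to 1 d.p. → 3 s.f.
Carrying full precision, 46.7070 × 93.1488 = 4350.7010016; keep min(4, 3) = 3 s.f.
Rounded to 3 significant figures: 4.35 × 10^3 m².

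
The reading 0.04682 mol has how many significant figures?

4

0.04682: leading zeros are not significant.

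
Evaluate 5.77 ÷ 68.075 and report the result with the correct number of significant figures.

8.48 × 10⁻²

5.77 ÷ 68.075 = 0.0847594564818…
Multiplication/division keeps the fewest significant figures: 5.77 → 3 s.f., 68.075 → 5 s.f.; limit is 3.
Rounded to 3 significant figures: 8.48 × 10⁻².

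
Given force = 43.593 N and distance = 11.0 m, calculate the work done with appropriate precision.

work done = 43.593 N × 11.0 m = 479.523 J.
43.593 has 5 significant figures; 11.0 has 3.
Division/multiplication keeps the fewest: 3 significant figures.
Rounded: 480. J.

480. J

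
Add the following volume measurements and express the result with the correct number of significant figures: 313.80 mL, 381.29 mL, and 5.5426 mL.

313.80 mL + 381.29 mL + 5.5426 mL = 700.6326 mL.
Addition/subtraction keeps the fewest decimal places: 313.80 → 2 decimal places, 381.29 → 2 decimal places, 5.5426 → 4 decimal places; limit is 2.
Rounded to 2 decimal places: 700.63 mL.

700.63 mL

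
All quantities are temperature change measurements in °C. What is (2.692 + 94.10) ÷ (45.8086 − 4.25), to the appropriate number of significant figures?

2.329

2.692 + 94.10 = 96.792, limited to 2 d.p. → 4 s.f.; 45.8086 − 4.25 = 41.5586, limited to 2 d.p. → 4 s.f.
Carrying full precision, 96.792 ÷ 41.5586 = 2.3290486205…; keep min(4, 4) = 4 s.f.
Rounded to 4 significant figures: 2.329.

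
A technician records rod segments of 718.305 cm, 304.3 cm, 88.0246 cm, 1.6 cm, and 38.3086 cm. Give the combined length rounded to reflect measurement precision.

718.305 cm + 304.3 cm + 88.0246 cm + 1.6 cm + 38.3086 cm = 1150.5382 cm.
Addition/subtraction keeps the fewest decimal places: 718.305 → 3 decimal places, 304.3 → 1 decimal place, 88.0246 → 4 decimal places, 1.6 → 1 decimal place, 38.3086 → 4 decimal places; limit is 1.
Rounded to 1 decimal place: 1150.5 cm.

1150.5 cm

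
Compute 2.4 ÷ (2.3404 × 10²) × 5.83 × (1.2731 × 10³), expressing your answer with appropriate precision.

2.4 ÷ (2.3404 × 10²) × 5.83 × (1.2731 × 10³) = 76.111840711…
Multiplication/division keeps the fewest significant figures: 2.4 → 2 s.f., 2.3404 × 10² → 5 s.f., 5.83 → 3 s.f., 1.2731 × 10³ → 5 s.f.; limit is 2.
Rounded to 2 significant figures: 76.

76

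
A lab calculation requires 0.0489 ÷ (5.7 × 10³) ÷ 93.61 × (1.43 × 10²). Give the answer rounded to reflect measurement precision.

1.3 × 10⁻⁵

0.0489 ÷ (5.7 × 10³) ÷ 93.61 × (1.43 × 10²) = 0.0000131053250046…
Multiplication/division keeps the fewest significant figures: 0.0489 → 3 s.f., 5.7 × 10³ → 2 s.f., 93.61 → 4 s.f., 1.43 × 10² → 3 s.f.; limit is 2.
Rounded to 2 significant figures: 1.3 × 10⁻⁵.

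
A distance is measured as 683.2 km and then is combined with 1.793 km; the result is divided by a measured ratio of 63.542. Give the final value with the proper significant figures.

683.2 km + 1.793 km = 684.993 km; the sum is limited to 1 decimal place (4 s.f.).
Carrying full precision, 684.993 ÷ 63.542 = 10.7801611533… km; 63.542 has 5 s.f., so the result keeps min(4, 5) = 4 s.f.
Rounded to 4 significant figures: 10.78 km.

10.78 km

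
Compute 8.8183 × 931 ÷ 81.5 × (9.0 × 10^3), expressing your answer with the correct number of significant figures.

8.8183 × 931 ÷ 81.5 × (9.0 × 10^3) = 906607.8
Multiplication/division keeps the fewest significant figures: 8.8183 → 5 s.f., 931 → 3 s.f., 81.5 → 3 s.f., 9.0 × 10^3 → 2 s.f.; limit is 2.
Rounded to 2 significant figures: 9.1 × 10^5.

9.1 × 10^5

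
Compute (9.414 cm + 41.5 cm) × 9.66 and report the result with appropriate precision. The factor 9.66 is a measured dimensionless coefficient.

9.414 cm + 41.5 cm = 50.914 cm; the sum is limited to 1 decimal place (3 s.f.).
Carrying full precision, 50.914 × 9.66 = 491.82924 cm; 9.66 has 3 s.f., so the result keeps min(3, 3) = 3 s.f.
Rounded to 3 significant figures: 492 cm.

492 cm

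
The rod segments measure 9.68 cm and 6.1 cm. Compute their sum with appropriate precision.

15.8 cm

9.68 cm + 6.1 cm = 15.78 cm.
Addition/subtraction keeps the fewest decimal places: 9.68 → 2 decimal places, 6.1 → 1 decimal place; limit is 1.
Rounded to 1 decimal place: 15.8 cm.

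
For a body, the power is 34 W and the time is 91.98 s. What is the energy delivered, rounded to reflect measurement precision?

energy delivered = 34 W × 91.98 s = 3127.32 J.
34 has 2 significant figures; 91.98 has 4.
Division/multiplication keeps the fewest: 2 significant figures.
Rounded: 3.1 × 10^3 J.

3.1 × 10^3 J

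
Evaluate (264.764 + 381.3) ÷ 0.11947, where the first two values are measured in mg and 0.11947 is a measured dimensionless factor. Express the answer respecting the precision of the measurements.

264.764 mg + 381.3 mg = 646.064 mg; the sum is limited to 1 decimal place (4 s.f.).
Carrying full precision, 646.064 ÷ 0.11947 = 5407.75089981… mg; 0.11947 has 5 s.f., so the result keeps min(4, 5) = 4 s.f.
Rounded to 4 significant figures: 5408 mg.

5408 mg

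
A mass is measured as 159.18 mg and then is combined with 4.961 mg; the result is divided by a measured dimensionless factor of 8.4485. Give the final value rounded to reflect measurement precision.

159.18 mg + 4.961 mg = 164.141 mg; the sum is limited to 2 decimal places (5 s.f.).
Carrying full precision, 164.141 ÷ 8.4485 = 19.428419246… mg; 8.4485 has 5 s.f., so the result keeps min(5, 5) = 5 s.f.
Rounded to 5 significant figures: 19.428 mg.

19.428 mg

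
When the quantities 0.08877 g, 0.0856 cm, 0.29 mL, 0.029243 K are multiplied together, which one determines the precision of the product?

0.29 mL

0.08877 g → 4 s.f.; 0.0856 cm → 3 s.f.; 0.29 mL → 2 s.f.; 0.029243 K → 5 s.f.
The fewest is 2 significant figures, from 0.29 mL.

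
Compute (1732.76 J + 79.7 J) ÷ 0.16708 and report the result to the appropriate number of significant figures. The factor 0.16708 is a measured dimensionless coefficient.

1732.76 J + 79.7 J = 1812.46 J; the sum is limited to 1 decimal place (5 s.f.).
Carrying full precision, 1812.46 ÷ 0.16708 = 10847.8573139… J; 0.16708 has 5 s.f., so the result keeps min(5, 5) = 5 s.f.
Rounded to 5 significant figures: 1.0848 × 10⁴ J.

1.0848 × 10⁴ J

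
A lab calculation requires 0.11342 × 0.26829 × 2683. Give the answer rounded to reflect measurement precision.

81.64

0.11342 × 0.26829 × 2683 = 81.6422191794
Multiplication/division keeps the fewest significant figures: 0.11342 → 5 s.f., 0.26829 → 5 s.f., 2683 → 4 s.f.; limit is 4.
Rounded to 4 significant figures: 81.64.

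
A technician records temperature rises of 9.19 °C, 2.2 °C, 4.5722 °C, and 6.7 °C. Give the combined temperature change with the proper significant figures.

9.19 °C + 2.2 °C + 4.5722 °C + 6.7 °C = 22.6622 °C.
Addition/subtraction keeps the fewest decimal places: 9.19 → 2 decimal places, 2.2 → 1 decimal place, 4.5722 → 4 decimal places, 6.7 → 1 decimal place; limit is 1.
Rounded to 1 decimal place: 22.7 °C.

22.7 °C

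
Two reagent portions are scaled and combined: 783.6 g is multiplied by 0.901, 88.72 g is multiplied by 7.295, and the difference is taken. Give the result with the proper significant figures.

783.6 × 0.901 = 706.0236 → 706 g (3 s.f., last digit at the 10^0 place).
88.72 × 7.295 = 647.2124 → 6.472 × 10^2 g (4 s.f., last digit at the 10^-1 place).
Difference: 58.8112 g; keep the coarser place, 10^0.
Result: 59 g.

59 g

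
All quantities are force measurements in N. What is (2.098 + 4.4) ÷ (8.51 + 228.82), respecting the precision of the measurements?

0.027

2.098 + 4.4 = 6.498, limited to 1 d.p. → 2 s.f.; 8.51 + 228.82 = 237.33, limited to 2 d.p. → 5 s.f.
Carrying full precision, 6.498 ÷ 237.33 = 0.0273795980281…; keep min(2, 5) = 2 s.f.
Rounded to 2 significant figures: 0.027.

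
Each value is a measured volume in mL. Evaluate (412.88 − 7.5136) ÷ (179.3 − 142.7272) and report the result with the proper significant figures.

412.88 − 7.5136 = 405.3664, limited to 2 d.p. → 5 s.f.; 179.3 − 142.7272 = 36.5728, limited to 1 d.p. → 3 s.f.
Carrying full precision, 405.3664 ÷ 36.5728 = 11.0838218567…; keep min(5, 3) = 3 s.f.
Rounded to 3 significant figures: 11.1.

11.1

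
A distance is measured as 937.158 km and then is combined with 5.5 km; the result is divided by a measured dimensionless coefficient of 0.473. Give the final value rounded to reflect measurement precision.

937.158 km + 5.5 km = 942.658 km; the sum is limited to 1 decimal place (4 s.f.).
Carrying full precision, 942.658 ÷ 0.473 = 1992.93446089… km; 0.473 has 3 s.f., so the result keeps min(4, 3) = 3 s.f.
Rounded to 3 significant figures: 1.99 × 10^3 km.

1.99 × 10^3 km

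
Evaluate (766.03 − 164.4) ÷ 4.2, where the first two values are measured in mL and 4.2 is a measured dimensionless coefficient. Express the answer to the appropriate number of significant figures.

1.4 × 10² mL

766.03 mL − 164.4 mL = 601.63 mL; the difference is limited to 1 decimal place (4 s.f.).
Carrying full precision, 601.63 ÷ 4.2 = 143.245238095… mL; 4.2 has 2 s.f., so the result keeps min(4, 2) = 2 s.f.
Rounded to 2 significant figures: 1.4 × 10² mL.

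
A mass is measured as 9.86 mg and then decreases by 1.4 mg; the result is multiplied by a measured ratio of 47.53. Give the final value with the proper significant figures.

4.0 × 10² mg

9.86 mg − 1.4 mg = 8.46 mg; the difference is limited to 1 decimal place (2 s.f.).
Carrying full precision, 8.46 × 47.53 = 402.1038 mg; 47.53 has 4 s.f., so the result keeps min(2, 4) = 2 s.f.
Rounded to 2 significant figures: 4.0 × 10² mg.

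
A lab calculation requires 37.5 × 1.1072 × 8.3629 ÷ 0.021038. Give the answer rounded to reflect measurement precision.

1.65 × 10^4

37.5 × 1.1072 × 8.3629 ÷ 0.021038 = 16504.7822036…
Multiplication/division keeps the fewest significant figures: 37.5 → 3 s.f., 1.1072 → 5 s.f., 8.3629 → 5 s.f., 0.021038 → 5 s.f.; limit is 3.
Rounded to 3 significant figures: 1.65 × 10^4.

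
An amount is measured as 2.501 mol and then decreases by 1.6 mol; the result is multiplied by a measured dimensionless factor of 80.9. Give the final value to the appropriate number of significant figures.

2.501 mol − 1.6 mol = 0.901 mol; the difference is limited to 1 decimal place (1 s.f.).
Carrying full precision, 0.901 × 80.9 = 72.8909 mol; 80.9 has 3 s.f., so the result keeps min(1, 3) = 1 s.f.
Rounded to 1 significant figure: 7 × 10^1 mol.

7 × 10^1 mol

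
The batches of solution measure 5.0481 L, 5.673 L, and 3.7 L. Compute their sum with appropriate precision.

5.0481 L + 5.673 L + 3.7 L = 14.4211 L.
Addition/subtraction keeps the fewest decimal places: 5.0481 → 4 decimal places, 5.673 → 3 decimal places, 3.7 → 1 decimal place; limit is 1.
Rounded to 1 decimal place: 14.4 L.

14.4 L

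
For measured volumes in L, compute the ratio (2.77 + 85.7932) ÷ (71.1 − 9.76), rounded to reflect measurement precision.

1.44

2.77 + 85.7932 = 88.5632, limited to 2 d.p. → 4 s.f.; 71.1 − 9.76 = 61.34, limited to 1 d.p. → 3 s.f.
Carrying full precision, 88.5632 ÷ 61.34 = 1.44380828171…; keep min(4, 3) = 3 s.f.
Rounded to 3 significant figures: 1.44.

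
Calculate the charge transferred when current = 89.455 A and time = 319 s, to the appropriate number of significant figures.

2.85 × 10⁴ C

charge transferred = 89.455 A × 319 s = 28536.145 C.
89.455 has 5 significant figures; 319 has 3.
Division/multiplication keeps the fewest: 3 significant figures.
Rounded: 2.85 × 10⁴ C.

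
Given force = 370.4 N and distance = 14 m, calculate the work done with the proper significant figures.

work done = 370.4 N × 14 m = 5185.6 J.
370.4 has 4 significant figures; 14 has 2.
Division/multiplication keeps the fewest: 2 significant figures.
Rounded: 5.2 × 10³ J.

5.2 × 10³ J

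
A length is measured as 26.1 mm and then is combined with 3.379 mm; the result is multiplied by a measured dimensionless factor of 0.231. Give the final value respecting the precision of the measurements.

26.1 mm + 3.379 mm = 29.479 mm; the sum is limited to 1 decimal place (3 s.f.).
Carrying full precision, 29.479 × 0.231 = 6.809649 mm; 0.231 has 3 s.f., so the result keeps min(3, 3) = 3 s.f.
Rounded to 3 significant figures: 6.81 mm.

6.81 mm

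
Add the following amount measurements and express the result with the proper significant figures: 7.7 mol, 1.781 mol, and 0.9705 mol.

10.5 mol

7.7 mol + 1.781 mol + 0.9705 mol = 10.4515 mol.
Addition/subtraction keeps the fewest decimal places: 7.7 → 1 decimal place, 1.781 → 3 decimal places, 0.9705 → 4 decimal places; limit is 1.
Rounded to 1 decimal place: 10.5 mol.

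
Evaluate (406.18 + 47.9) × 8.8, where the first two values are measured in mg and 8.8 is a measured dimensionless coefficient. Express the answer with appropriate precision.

4.0 × 10³ mg

406.18 mg + 47.9 mg = 454.08 mg; the sum is limited to 1 decimal place (4 s.f.).
Carrying full precision, 454.08 × 8.8 = 3995.904 mg; 8.8 has 2 s.f., so the result keeps min(4, 2) = 2 s.f.
Rounded to 2 significant figures: 4.0 × 10³ mg.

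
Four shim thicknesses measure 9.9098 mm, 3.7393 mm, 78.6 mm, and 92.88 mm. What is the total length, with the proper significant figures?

9.9098 mm + 3.7393 mm + 78.6 mm + 92.88 mm = 185.1291 mm.
Addition/subtraction keeps the fewest decimal places: 9.9098 → 4 decimal places, 3.7393 → 4 decimal places, 78.6 → 1 decimal place, 92.88 → 2 decimal places; limit is 1.
Rounded to 1 decimal place: 185.1 mm.

185.1 mm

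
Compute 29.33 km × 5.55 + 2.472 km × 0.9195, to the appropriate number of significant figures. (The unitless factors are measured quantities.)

1.65 × 10^2 km

29.33 × 5.55 = 162.7815 → 163 km (3 s.f., last digit at the 10^0 place).
2.472 × 0.9195 = 2.273004 → 2.273 km (4 s.f., last digit at the 10^-3 place).
Sum: 165.054504 km; keep the coarser place, 10^0.
Result: 1.65 × 10^2 km.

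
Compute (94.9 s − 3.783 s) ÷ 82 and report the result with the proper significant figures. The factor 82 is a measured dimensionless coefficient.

1.1 s

94.9 s − 3.783 s = 91.117 s; the difference is limited to 1 decimal place (3 s.f.).
Carrying full precision, 91.117 ÷ 82 = 1.11118292683… s; 82 has 2 s.f., so the result keeps min(3, 2) = 2 s.f.
Rounded to 2 significant figures: 1.1 s.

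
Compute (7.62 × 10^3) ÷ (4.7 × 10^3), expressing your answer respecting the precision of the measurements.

(7.62 × 10^3) ÷ (4.7 × 10^3) = 1.62127659574…
Multiplication/division keeps the fewest significant figures: 7.62 × 10^3 → 3 s.f., 4.7 × 10^3 → 2 s.f.; limit is 2.
Rounded to 2 significant figures: 1.6.

1.6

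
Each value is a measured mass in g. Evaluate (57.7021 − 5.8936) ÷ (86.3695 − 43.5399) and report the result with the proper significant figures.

57.7021 − 5.8936 = 51.8085, limited to 4 d.p. → 6 s.f.; 86.3695 − 43.5399 = 42.8296, limited to 4 d.p. → 6 s.f.
Carrying full precision, 51.8085 ÷ 42.8296 = 1.20964239685…; keep min(6, 6) = 6 s.f.
Rounded to 6 significant figures: 1.20964.

1.20964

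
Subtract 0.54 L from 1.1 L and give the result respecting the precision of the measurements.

0.6 L

1.1 L − 0.54 L = 0.56 L.
Addition/subtraction keeps the fewest decimal places: 1.1 → 1 decimal place, 0.54 → 2 decimal places; limit is 1.
Rounded to 1 decimal place: 0.6 L.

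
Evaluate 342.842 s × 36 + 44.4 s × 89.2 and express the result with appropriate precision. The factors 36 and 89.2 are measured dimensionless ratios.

1.6 × 10^4 s

342.842 × 36 = 12342.312 → 1.2 × 10^4 s (2 s.f., last digit at the 10^3 place).
44.4 × 89.2 = 3960.48 → 3.96 × 10^3 s (3 s.f., last digit at the 10^1 place).
Sum: 16302.792 s; keep the coarser place, 10^3.
Result: 1.6 × 10^4 s.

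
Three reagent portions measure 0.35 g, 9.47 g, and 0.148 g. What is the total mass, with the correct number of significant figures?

9.97 g

0.35 g + 9.47 g + 0.148 g = 9.968 g.
Addition/subtraction keeps the fewest decimal places: 0.35 → 2 decimal places, 9.47 → 2 decimal places, 0.148 → 3 decimal places; limit is 2.
Rounded to 2 decimal places: 9.97 g.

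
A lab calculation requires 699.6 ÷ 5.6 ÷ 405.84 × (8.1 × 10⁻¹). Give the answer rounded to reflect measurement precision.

699.6 ÷ 5.6 ÷ 405.84 × (8.1 × 10⁻¹) = 0.249339993242…
Multiplication/division keeps the fewest significant figures: 699.6 → 4 s.f., 5.6 → 2 s.f., 405.84 → 5 s.f., 8.1 × 10⁻¹ → 2 s.f.; limit is 2.
Rounded to 2 significant figures: 2.5 × 10⁻¹.

2.5 × 10⁻¹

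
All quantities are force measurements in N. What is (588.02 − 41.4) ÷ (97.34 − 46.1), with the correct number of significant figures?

10.7

588.02 − 41.4 = 546.62, limited to 1 d.p. → 4 s.f.; 97.34 − 46.1 = 51.24, limited to 1 d.p. → 3 s.f.
Carrying full precision, 546.62 ÷ 51.24 = 10.6678376269…; keep min(4, 3) = 3 s.f.
Rounded to 3 significant figures: 10.7.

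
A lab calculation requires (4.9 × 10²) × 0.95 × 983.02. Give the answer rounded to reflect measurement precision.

4.6 × 10⁵

(4.9 × 10²) × 0.95 × 983.02 = 457595.81
Multiplication/division keeps the fewest significant figures: 4.9 × 10² → 2 s.f., 0.95 → 2 s.f., 983.02 → 5 s.f.; limit is 2.
Rounded to 2 significant figures: 4.6 × 10⁵.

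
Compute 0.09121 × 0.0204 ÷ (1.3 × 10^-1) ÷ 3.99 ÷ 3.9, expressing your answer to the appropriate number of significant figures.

0.09121 × 0.0204 ÷ (1.3 × 10^-1) ÷ 3.99 ÷ 3.9 = 0.000919796532752…
Multiplication/division keeps the fewest significant figures: 0.09121 → 4 s.f., 0.0204 → 3 s.f., 1.3 × 10^-1 → 2 s.f., 3.99 → 3 s.f., 3.9 → 2 s.f.; limit is 2.
Rounded to 2 significant figures: 9.2 × 10^-4.

9.2 × 10^-4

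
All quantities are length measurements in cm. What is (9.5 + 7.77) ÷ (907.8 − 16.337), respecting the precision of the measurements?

0.0194

9.5 + 7.77 = 17.27, limited to 1 d.p. → 3 s.f.; 907.8 − 16.337 = 891.463, limited to 1 d.p. → 4 s.f.
Carrying full precision, 17.27 ÷ 891.463 = 0.0193726492294…; keep min(3, 4) = 3 s.f.
Rounded to 3 significant figures: 0.0194.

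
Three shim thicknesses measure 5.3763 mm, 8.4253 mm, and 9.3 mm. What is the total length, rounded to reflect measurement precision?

5.3763 mm + 8.4253 mm + 9.3 mm = 23.1016 mm.
Addition/subtraction keeps the fewest decimal places: 5.3763 → 4 decimal places, 8.4253 → 4 decimal places, 9.3 → 1 decimal place; limit is 1.
Rounded to 1 decimal place: 23.1 mm.

23.1 mm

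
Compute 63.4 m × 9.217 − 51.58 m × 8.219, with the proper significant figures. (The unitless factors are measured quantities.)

63.4 × 9.217 = 584.3578 → 584 m (3 s.f., last digit at the 10^0 place).
51.58 × 8.219 = 423.93602 → 423.9 m (4 s.f., last digit at the 10^-1 place).
Difference: 160.42178 m; keep the coarser place, 10^0.
Result: 1.60 × 10^2 m.

1.60 × 10^2 m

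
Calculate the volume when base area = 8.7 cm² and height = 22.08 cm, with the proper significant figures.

volume = 8.7 cm² × 22.08 cm = 192.096 cm³.
8.7 has 2 significant figures; 22.08 has 4.
Division/multiplication keeps the fewest: 2 significant figures.
Rounded: 1.9 × 10^2 cm³.

1.9 × 10^2 cm³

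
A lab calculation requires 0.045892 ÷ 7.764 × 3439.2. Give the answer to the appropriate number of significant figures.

0.045892 ÷ 7.764 × 3439.2 = 20.3286664606…
Multiplication/division keeps the fewest significant figures: 0.045892 → 5 s.f., 7.764 → 4 s.f., 3439.2 → 5 s.f.; limit is 4.
Rounded to 4 significant figures: 20.33.

20.33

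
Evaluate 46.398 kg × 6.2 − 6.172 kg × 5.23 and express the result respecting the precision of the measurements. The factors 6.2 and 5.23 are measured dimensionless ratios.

2.6 × 10² kg

46.398 × 6.2 = 287.6676 → 2.9 × 10² kg (2 s.f., last digit at the 10^1 place).
6.172 × 5.23 = 32.27956 → 32.3 kg (3 s.f., last digit at the 10^-1 place).
Difference: 255.38804 kg; keep the coarser place, 10^1.
Result: 2.6 × 10² kg.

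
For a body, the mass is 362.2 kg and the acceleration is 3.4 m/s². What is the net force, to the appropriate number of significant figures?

1.2 × 10^3 N

net force = 362.2 kg × 3.4 m/s² = 1231.48 N.
362.2 has 4 significant figures; 3.4 has 2.
Division/multiplication keeps the fewest: 2 significant figures.
Rounded: 1.2 × 10^3 N.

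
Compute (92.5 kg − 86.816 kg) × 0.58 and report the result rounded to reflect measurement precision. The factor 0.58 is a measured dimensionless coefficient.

92.5 kg − 86.816 kg = 5.684 kg; the difference is limited to 1 decimal place (2 s.f.).
Carrying full precision, 5.684 × 0.58 = 3.29672 kg; 0.58 has 2 s.f., so the result keeps min(2, 2) = 2 s.f.
Rounded to 2 significant figures: 3.3 kg.

3.3 kg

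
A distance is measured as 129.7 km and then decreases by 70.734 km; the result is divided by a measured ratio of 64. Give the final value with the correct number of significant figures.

9.2 × 10^-1 km

129.7 km − 70.734 km = 58.966 km; the difference is limited to 1 decimal place (3 s.f.).
Carrying full precision, 58.966 ÷ 64 = 0.92134375 km; 64 has 2 s.f., so the result keeps min(3, 2) = 2 s.f.
Rounded to 2 significant figures: 9.2 × 10^-1 km.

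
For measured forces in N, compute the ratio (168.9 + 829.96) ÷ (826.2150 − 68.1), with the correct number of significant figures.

1.318

168.9 + 829.96 = 998.86, limited to 1 d.p. → 4 s.f.; 826.2150 − 68.1 = 758.1150, limited to 1 d.p. → 4 s.f.
Carrying full precision, 998.86 ÷ 758.1150 = 1.31755736267…; keep min(4, 4) = 4 s.f.
Rounded to 4 significant figures: 1.318.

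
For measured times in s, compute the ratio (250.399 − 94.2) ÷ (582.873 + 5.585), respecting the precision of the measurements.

250.399 − 94.2 = 156.199, limited to 1 d.p. → 4 s.f.; 582.873 + 5.585 = 588.458, limited to 3 d.p. → 6 s.f.
Carrying full precision, 156.199 ÷ 588.458 = 0.265437805247…; keep min(4, 6) = 4 s.f.
Rounded to 4 significant figures: 0.2654.

0.2654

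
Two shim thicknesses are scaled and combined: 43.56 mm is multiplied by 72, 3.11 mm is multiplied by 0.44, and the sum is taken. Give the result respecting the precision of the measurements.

3.1 × 10³ mm

43.56 × 72 = 3136.32 → 3.1 × 10³ mm (2 s.f., last digit at the 10^2 place).
3.11 × 0.44 = 1.3684 → 1.4 mm (2 s.f., last digit at the 10^-1 place).
Sum: 3137.6884 mm; keep the coarser place, 10^2.
Result: 3.1 × 10³ mm.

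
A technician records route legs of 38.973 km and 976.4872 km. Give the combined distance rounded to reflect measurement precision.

1015.460 km

38.973 km + 976.4872 km = 1015.4602 km.
Addition/subtraction keeps the fewest decimal places: 38.973 → 3 decimal places, 976.4872 → 4 decimal places; limit is 3.
Rounded to 3 decimal places: 1015.460 km.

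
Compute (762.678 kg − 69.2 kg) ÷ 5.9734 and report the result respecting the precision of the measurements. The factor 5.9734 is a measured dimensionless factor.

116.1 kg

762.678 kg − 69.2 kg = 693.478 kg; the difference is limited to 1 decimal place (4 s.f.).
Carrying full precision, 693.478 ÷ 5.9734 = 116.094351626… kg; 5.9734 has 5 s.f., so the result keeps min(4, 5) = 4 s.f.
Rounded to 4 significant figures: 116.1 kg.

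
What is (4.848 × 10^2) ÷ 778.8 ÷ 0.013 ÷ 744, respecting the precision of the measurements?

(4.848 × 10^2) ÷ 778.8 ÷ 0.013 ÷ 744 = 0.0643606439123…
Multiplication/division keeps the fewest significant figures: 4.848 × 10^2 → 4 s.f., 778.8 → 4 s.f., 0.013 → 2 s.f., 744 → 3 s.f.; limit is 2.
Rounded to 2 significant figures: 0.064.

0.064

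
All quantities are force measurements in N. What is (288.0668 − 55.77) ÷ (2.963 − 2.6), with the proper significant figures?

6 × 10^2

288.0668 − 55.77 = 232.2968, limited to 2 d.p. → 5 s.f.; 2.963 − 2.6 = 0.363, limited to 1 d.p. → 1 s.f.
Carrying full precision, 232.2968 ÷ 0.363 = 639.936088154…; keep min(5, 1) = 1 s.f.
Rounded to 1 significant figure: 6 × 10^2.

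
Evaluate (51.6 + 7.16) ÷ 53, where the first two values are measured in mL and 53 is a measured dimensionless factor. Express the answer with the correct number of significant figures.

51.6 mL + 7.16 mL = 58.76 mL; the sum is limited to 1 decimal place (3 s.f.).
Carrying full precision, 58.76 ÷ 53 = 1.10867924528… mL; 53 has 2 s.f., so the result keeps min(3, 2) = 2 s.f.
Rounded to 2 significant figures: 1.1 mL.

1.1 mL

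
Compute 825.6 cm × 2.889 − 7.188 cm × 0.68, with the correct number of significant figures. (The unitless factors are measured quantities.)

2.380 × 10^3 cm

825.6 × 2.889 = 2385.1584 → 2385 cm (4 s.f., last digit at the 10^0 place).
7.188 × 0.68 = 4.88784 → 4.9 cm (2 s.f., last digit at the 10^-1 place).
Difference: 2380.27056 cm; keep the coarser place, 10^0.
Result: 2.380 × 10^3 cm.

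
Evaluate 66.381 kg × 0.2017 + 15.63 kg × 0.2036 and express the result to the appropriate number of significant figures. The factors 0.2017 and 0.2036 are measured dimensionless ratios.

16.57 kg

66.381 × 0.2017 = 13.3890477 → 13.39 kg (4 s.f., last digit at the 10^-2 place).
15.63 × 0.2036 = 3.182268 → 3.182 kg (4 s.f., last digit at the 10^-3 place).
Sum: 16.5713157 kg; keep the coarser place, 10^-2.
Result: 16.57 kg.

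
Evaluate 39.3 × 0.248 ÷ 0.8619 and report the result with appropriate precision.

11.3

39.3 × 0.248 ÷ 0.8619 = 11.3080403759…
Multiplication/division keeps the fewest significant figures: 39.3 → 3 s.f., 0.248 → 3 s.f., 0.8619 → 4 s.f.; limit is 3.
Rounded to 3 significant figures: 11.3.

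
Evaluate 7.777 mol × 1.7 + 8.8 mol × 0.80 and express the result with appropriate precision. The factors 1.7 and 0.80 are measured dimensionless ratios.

7.777 × 1.7 = 13.2209 → 13 mol (2 s.f., last digit at the 10^0 place).
8.8 × 0.80 = 7.04 → 7.0 mol (2 s.f., last digit at the 10^-1 place).
Sum: 20.2609 mol; keep the coarser place, 10^0.
Result: 2.0 × 10¹ mol.

2.0 × 10¹ mol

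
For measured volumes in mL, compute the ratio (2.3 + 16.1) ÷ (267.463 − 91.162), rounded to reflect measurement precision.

1.04 × 10^-1

2.3 + 16.1 = 18.4, limited to 1 d.p. → 3 s.f.; 267.463 − 91.162 = 176.301, limited to 3 d.p. → 6 s.f.
Carrying full precision, 18.4 ÷ 176.301 = 0.104366963318…; keep min(3, 6) = 3 s.f.
Rounded to 3 significant figures: 1.04 × 10^-1.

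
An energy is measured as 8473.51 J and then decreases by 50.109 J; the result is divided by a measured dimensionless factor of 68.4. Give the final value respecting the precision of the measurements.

8473.51 J − 50.109 J = 8423.401 J; the difference is limited to 2 decimal places (6 s.f.).
Carrying full precision, 8423.401 ÷ 68.4 = 123.149137427… J; 68.4 has 3 s.f., so the result keeps min(6, 3) = 3 s.f.
Rounded to 3 significant figures: 123 J.

123 J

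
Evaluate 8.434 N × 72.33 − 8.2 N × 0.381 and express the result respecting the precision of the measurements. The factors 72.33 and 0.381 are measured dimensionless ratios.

606.9 N

8.434 × 72.33 = 610.03122 → 610.0 N (4 s.f., last digit at the 10^-1 place).
8.2 × 0.381 = 3.1242 → 3.1 N (2 s.f., last digit at the 10^-1 place).
Difference: 606.90702 N; keep the coarser place, 10^-1.
Result: 606.9 N.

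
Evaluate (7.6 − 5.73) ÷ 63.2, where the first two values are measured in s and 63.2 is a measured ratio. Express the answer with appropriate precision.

7.6 s − 5.73 s = 1.87 s; the difference is limited to 1 decimal place (2 s.f.).
Carrying full precision, 1.87 ÷ 63.2 = 0.0295886075949… s; 63.2 has 3 s.f., so the result keeps min(2, 3) = 2 s.f.
Rounded to 2 significant figures: 0.030 s.

0.030 s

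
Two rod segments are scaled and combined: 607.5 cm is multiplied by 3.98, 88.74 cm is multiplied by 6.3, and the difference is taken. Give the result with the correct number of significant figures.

607.5 × 3.98 = 2417.85 → 2.42 × 10³ cm (3 s.f., last digit at the 10^1 place).
88.74 × 6.3 = 559.062 → 5.6 × 10² cm (2 s.f., last digit at the 10^1 place).
Difference: 1858.788 cm; keep the coarser place, 10^1.
Result: 1.86 × 10³ cm.

1.86 × 10³ cm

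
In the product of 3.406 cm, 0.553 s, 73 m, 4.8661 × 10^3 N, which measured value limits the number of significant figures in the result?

73 m

3.406 cm → 4 s.f.; 0.553 s → 3 s.f.; 73 m → 2 s.f.; 4.8661 × 10^3 N → 5 s.f.
The fewest is 2 significant figures, from 73 m.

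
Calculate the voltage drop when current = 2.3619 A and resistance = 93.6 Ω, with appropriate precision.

voltage drop = 2.3619 A × 93.6 Ω = 221.07384 V.
2.3619 has 5 significant figures; 93.6 has 3.
Division/multiplication keeps the fewest: 3 significant figures.
Rounded: 2.21 × 10^2 V.

2.21 × 10^2 V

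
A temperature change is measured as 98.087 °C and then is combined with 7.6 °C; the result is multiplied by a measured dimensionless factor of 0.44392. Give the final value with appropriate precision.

98.087 °C + 7.6 °C = 105.687 °C; the sum is limited to 1 decimal place (4 s.f.).
Carrying full precision, 105.687 × 0.44392 = 46.91657304 °C; 0.44392 has 5 s.f., so the result keeps min(4, 5) = 4 s.f.
Rounded to 4 significant figures: 46.92 °C.

46.92 °C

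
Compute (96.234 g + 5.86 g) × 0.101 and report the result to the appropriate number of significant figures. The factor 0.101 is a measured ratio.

10.3 g

96.234 g + 5.86 g = 102.094 g; the sum is limited to 2 decimal places (5 s.f.).
Carrying full precision, 102.094 × 0.101 = 10.311494 g; 0.101 has 3 s.f., so the result keeps min(5, 3) = 3 s.f.
Rounded to 3 significant figures: 10.3 g.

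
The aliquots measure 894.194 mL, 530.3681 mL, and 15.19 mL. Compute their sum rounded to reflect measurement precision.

894.194 mL + 530.3681 mL + 15.19 mL = 1439.7521 mL.
Addition/subtraction keeps the fewest decimal places: 894.194 → 3 decimal places, 530.3681 → 4 decimal places, 15.19 → 2 decimal places; limit is 2.
Rounded to 2 decimal places: 1439.75 mL.

1439.75 mL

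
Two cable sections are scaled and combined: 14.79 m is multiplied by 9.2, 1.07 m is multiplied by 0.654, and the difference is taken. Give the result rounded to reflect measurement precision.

1.4 × 10^2 m

14.79 × 9.2 = 136.068 → 1.4 × 10^2 m (2 s.f., last digit at the 10^1 place).
1.07 × 0.654 = 0.69978 → 7.00 × 10^-1 m (3 s.f., last digit at the 10^-3 place).
Difference: 135.36822 m; keep the coarser place, 10^1.
Result: 1.4 × 10^2 m.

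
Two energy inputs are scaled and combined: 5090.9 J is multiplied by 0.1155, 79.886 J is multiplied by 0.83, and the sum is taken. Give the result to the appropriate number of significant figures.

654 J

5090.9 × 0.1155 = 587.99895 → 588.0 J (4 s.f., last digit at the 10^-1 place).
79.886 × 0.83 = 66.30538 → 66 J (2 s.f., last digit at the 10^0 place).
Sum: 654.30433 J; keep the coarser place, 10^0.
Result: 654 J.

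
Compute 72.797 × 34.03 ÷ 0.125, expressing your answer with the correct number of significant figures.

72.797 × 34.03 ÷ 0.125 = 19818.25528
Multiplication/division keeps the fewest significant figures: 72.797 → 5 s.f., 34.03 → 4 s.f., 0.125 → 3 s.f.; limit is 3.
Rounded to 3 significant figures: 1.98 × 10⁴.

1.98 × 10⁴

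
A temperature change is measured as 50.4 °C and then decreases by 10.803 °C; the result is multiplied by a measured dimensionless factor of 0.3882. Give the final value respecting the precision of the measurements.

15.4 °C

50.4 °C − 10.803 °C = 39.597 °C; the difference is limited to 1 decimal place (3 s.f.).
Carrying full precision, 39.597 × 0.3882 = 15.3715554 °C; 0.3882 has 4 s.f., so the result keeps min(3, 4) = 3 s.f.
Rounded to 3 significant figures: 15.4 °C.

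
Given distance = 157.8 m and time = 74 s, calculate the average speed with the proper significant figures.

average speed = 157.8 m ÷ 74 s = 2.13243243243… m/s.
157.8 has 4 significant figures; 74 has 2.
Division/multiplication keeps the fewest: 2 significant figures.
Rounded: 2.1 m/s.

2.1 m/s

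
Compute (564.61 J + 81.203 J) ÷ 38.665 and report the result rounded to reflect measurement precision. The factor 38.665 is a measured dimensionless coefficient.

564.61 J + 81.203 J = 645.813 J; the sum is limited to 2 decimal places (5 s.f.).
Carrying full precision, 645.813 ÷ 38.665 = 16.7027802923… J; 38.665 has 5 s.f., so the result keeps min(5, 5) = 5 s.f.
Rounded to 5 significant figures: 16.703 J.

16.703 J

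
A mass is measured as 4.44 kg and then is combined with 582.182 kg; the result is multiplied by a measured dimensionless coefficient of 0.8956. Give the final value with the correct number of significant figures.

4.44 kg + 582.182 kg = 586.622 kg; the sum is limited to 2 decimal places (5 s.f.).
Carrying full precision, 586.622 × 0.8956 = 525.3786632 kg; 0.8956 has 4 s.f., so the result keeps min(5, 4) = 4 s.f.
Rounded to 4 significant figures: 525.4 kg.

525.4 kg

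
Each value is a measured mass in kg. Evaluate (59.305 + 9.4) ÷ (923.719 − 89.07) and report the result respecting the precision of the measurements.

59.305 + 9.4 = 68.705, limited to 1 d.p. → 3 s.f.; 923.719 − 89.07 = 834.649, limited to 2 d.p. → 5 s.f.
Carrying full precision, 68.705 ÷ 834.649 = 0.0823160394369…; keep min(3, 5) = 3 s.f.
Rounded to 3 significant figures: 0.0823.

0.0823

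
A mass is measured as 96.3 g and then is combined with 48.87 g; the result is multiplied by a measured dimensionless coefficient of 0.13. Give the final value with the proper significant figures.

19 g

96.3 g + 48.87 g = 145.17 g; the sum is limited to 1 decimal place (4 s.f.).
Carrying full precision, 145.17 × 0.13 = 18.8721 g; 0.13 has 2 s.f., so the result keeps min(4, 2) = 2 s.f.
Rounded to 2 significant figures: 19 g.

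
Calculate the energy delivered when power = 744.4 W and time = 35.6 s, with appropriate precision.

energy delivered = 744.4 W × 35.6 s = 26500.64 J.
744.4 has 4 significant figures; 35.6 has 3.
Division/multiplication keeps the fewest: 3 significant figures.
Rounded: 2.65 × 10^4 J.

2.65 × 10^4 J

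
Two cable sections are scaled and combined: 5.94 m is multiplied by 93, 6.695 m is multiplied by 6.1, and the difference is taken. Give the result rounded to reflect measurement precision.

5.1 × 10^2 m

5.94 × 93 = 552.42 → 5.5 × 10^2 m (2 s.f., last digit at the 10^1 place).
6.695 × 6.1 = 40.8395 → 41 m (2 s.f., last digit at the 10^0 place).
Difference: 511.5805 m; keep the coarser place, 10^1.
Result: 5.1 × 10^2 m.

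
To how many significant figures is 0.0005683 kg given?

0.0005683: leading zeros are not significant.

4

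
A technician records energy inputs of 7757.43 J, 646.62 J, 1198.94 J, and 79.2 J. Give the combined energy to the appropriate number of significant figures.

9682.2 J

7757.43 J + 646.62 J + 1198.94 J + 79.2 J = 9682.19 J.
Addition/subtraction keeps the fewest decimal places: 7757.43 → 2 decimal places, 646.62 → 2 decimal places, 1198.94 → 2 decimal places, 79.2 → 1 decimal place; limit is 1.
Rounded to 1 decimal place: 9682.2 J.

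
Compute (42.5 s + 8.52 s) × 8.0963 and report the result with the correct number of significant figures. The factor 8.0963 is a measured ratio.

413 s

42.5 s + 8.52 s = 51.02 s; the sum is limited to 1 decimal place (3 s.f.).
Carrying full precision, 51.02 × 8.0963 = 413.073226 s; 8.0963 has 5 s.f., so the result keeps min(3, 5) = 3 s.f.
Rounded to 3 significant figures: 413 s.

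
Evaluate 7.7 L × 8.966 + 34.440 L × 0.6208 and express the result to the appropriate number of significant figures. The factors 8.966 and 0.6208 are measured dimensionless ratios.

9.0 × 10^1 L

7.7 × 8.966 = 69.0382 → 69 L (2 s.f., last digit at the 10^0 place).
34.440 × 0.6208 = 21.380352 → 21.38 L (4 s.f., last digit at the 10^-2 place).
Sum: 90.418552 L; keep the coarser place, 10^0.
Result: 9.0 × 10^1 L.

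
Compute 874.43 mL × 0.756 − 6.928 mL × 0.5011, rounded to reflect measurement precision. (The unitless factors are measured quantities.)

874.43 × 0.756 = 661.06908 → 661 mL (3 s.f., last digit at the 10^0 place).
6.928 × 0.5011 = 3.4716208 → 3.472 mL (4 s.f., last digit at the 10^-3 place).
Difference: 657.5974592 mL; keep the coarser place, 10^0.
Result: 658 mL.

658 mL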